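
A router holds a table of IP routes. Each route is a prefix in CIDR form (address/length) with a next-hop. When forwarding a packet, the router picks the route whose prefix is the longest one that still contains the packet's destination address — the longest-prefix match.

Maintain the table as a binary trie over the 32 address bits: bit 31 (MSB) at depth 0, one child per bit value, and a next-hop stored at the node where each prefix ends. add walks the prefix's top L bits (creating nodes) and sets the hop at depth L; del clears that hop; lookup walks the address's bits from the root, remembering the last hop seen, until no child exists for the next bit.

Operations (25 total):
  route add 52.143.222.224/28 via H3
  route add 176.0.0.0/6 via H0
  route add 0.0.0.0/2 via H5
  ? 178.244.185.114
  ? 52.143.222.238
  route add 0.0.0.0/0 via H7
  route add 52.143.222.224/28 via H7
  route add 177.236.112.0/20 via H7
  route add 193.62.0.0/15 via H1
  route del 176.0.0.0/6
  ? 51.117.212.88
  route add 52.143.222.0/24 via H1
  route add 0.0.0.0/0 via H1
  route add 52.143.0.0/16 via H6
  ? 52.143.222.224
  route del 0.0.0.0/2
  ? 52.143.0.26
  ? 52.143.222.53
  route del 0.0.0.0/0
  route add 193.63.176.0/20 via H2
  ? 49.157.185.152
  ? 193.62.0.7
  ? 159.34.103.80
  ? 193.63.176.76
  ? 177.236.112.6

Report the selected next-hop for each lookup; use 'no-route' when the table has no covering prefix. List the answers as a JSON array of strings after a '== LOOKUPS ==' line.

Process each operation:
  add 52.143.222.224/28 -> H3 at depth 28
  add 176.0.0.0/6 -> H0 at depth 6
  add 0.0.0.0/2 -> H5 at depth 2
  Q 178.244.185.114: descend 101100 ; hops seen [H0] ; pick H0
  Q 52.143.222.238: descend 0011010010001111110111101110 ; hops seen [H5,H3] ; pick H3
  add 0.0.0.0/0 -> H7 at depth 0
  add 52.143.222.224/28 -> H7 at depth 28
  add 177.236.112.0/20 -> H7 at depth 20
  add 193.62.0.0/15 -> H1 at depth 15
  del 176.0.0.0/6 (clear depth 6)
  Q 51.117.212.88: descend 00110 ; hops seen [H7,H5] ; pick H5
  add 52.143.222.0/24 -> H1 at depth 24
  add 0.0.0.0/0 -> H1 at depth 0
  add 52.143.0.0/16 -> H6 at depth 16
  Q 52.143.222.224: descend 0011010010001111110111101110 ; hops seen [H1,H5,H6,H1,H7] ; pick H7
  del 0.0.0.0/2 (clear depth 2)
  Q 52.143.0.26: descend 0011010010001111 ; hops seen [H1,H6] ; pick H6
  Q 52.143.222.53: descend 001101001000111111011110 ; hops seen [H1,H6,H1] ; pick H1
  del 0.0.0.0/0 (clear depth 0)
  add 193.63.176.0/20 -> H2 at depth 20
  Q 49.157.185.152: descend 00110 ; hops seen [∅] ; pick no-route
  Q 193.62.0.7: descend 110000010011111 ; hops seen [H1] ; pick H1
  Q 159.34.103.80: descend 10 ; hops seen [∅] ; pick no-route
  Q 193.63.176.76: descend 11000001001111111011 ; hops seen [H1,H2] ; pick H2
  Q 177.236.112.6: descend 10110001111011000111 ; hops seen [H7] ; pick H7

== LOOKUPS ==
["H0","H3","H5","H7","H6","H1","no-route","H1","no-route","H2","H7"]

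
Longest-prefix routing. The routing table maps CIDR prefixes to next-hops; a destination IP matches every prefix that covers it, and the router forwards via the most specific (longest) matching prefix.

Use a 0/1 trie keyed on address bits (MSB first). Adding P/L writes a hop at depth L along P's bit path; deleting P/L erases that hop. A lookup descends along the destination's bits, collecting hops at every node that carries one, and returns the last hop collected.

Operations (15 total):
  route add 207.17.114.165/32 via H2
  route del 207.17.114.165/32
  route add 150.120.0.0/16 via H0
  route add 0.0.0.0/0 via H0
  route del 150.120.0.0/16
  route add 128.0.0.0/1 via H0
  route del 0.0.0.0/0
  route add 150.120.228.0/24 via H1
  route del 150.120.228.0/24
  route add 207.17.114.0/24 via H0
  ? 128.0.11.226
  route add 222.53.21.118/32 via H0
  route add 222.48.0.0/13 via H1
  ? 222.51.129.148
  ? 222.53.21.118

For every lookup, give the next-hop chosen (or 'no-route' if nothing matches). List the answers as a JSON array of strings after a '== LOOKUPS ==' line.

Process each operation:
  add 207.17.114.165/32 -> H2 at depth 32
  del 207.17.114.165/32 (clear depth 32)
  add 150.120.0.0/16 -> H0 at depth 16
  add 0.0.0.0/0 -> H0 at depth 0
  del 150.120.0.0/16 (clear depth 16)
  add 128.0.0.0/1 -> H0 at depth 1
  del 0.0.0.0/0 (clear depth 0)
  add 150.120.228.0/24 -> H1 at depth 24
  del 150.120.228.0/24 (clear depth 24)
  add 207.17.114.0/24 -> H0 at depth 24
  Q 128.0.11.226: descend 100 ; hops seen [H0] ; pick H0
  add 222.53.21.118/32 -> H0 at depth 32
  add 222.48.0.0/13 -> H1 at depth 13
  Q 222.51.129.148: descend 1101111000110 ; hops seen [H0,H1] ; pick H1
  Q 222.53.21.118: descend 11011110001101010001010101110110 ; hops seen [H0,H1,H0] ; pick H0

== LOOKUPS ==
["H0","H1","H0"]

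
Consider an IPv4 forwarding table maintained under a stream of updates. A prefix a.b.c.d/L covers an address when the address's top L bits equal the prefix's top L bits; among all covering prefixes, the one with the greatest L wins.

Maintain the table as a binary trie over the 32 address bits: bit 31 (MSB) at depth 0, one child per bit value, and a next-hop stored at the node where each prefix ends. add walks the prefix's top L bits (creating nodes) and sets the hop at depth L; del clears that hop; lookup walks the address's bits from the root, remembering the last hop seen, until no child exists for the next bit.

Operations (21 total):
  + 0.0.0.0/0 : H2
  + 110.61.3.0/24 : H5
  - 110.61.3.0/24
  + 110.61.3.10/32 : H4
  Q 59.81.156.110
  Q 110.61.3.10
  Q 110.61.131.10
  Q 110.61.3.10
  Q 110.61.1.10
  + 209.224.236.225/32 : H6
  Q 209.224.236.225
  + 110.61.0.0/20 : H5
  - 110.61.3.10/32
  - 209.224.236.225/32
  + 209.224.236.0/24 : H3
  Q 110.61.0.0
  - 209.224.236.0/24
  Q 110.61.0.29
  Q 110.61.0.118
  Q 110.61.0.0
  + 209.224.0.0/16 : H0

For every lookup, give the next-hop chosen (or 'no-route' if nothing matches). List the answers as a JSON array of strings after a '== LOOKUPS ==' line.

Apply in order:
  + 0.0.0.0/0 (H2) depth=0
  + 110.61.3.0/24 (H5) depth=24
  del 110.61.3.0/24 (clear depth 24)
  + 110.61.3.10/32 (H4) depth=32
  ? 59.81.156.110  path d0:H2→d1:-  best=H2
  ? 110.61.3.10  path d0:H2→d1:-→d2:-→d3:-→d4:-→d5:-→d6:-→d7:-→d8:-→d9:-→d10:-→d11:-→d12:-→d13:-→d14:-→d15:-→d16:-→d17:-→d18:-→d19:-→d20:-→d21:-→d22:-→d23:-→d24:-→d25:-→d26:-→d27:-→d28:-→d29:-→d30:-→d31:-→d32:H4  best=H4
  ? 110.61.131.10  path d0:H2→d1:-→d2:-→d3:-→d4:-→d5:-→d6:-→d7:-→d8:-→d9:-→d10:-→d11:-→d12:-→d13:-→d14:-→d15:-→d16:-  best=H2
  ? 110.61.3.10  path d0:H2→d1:-→d2:-→d3:-→d4:-→d5:-→d6:-→d7:-→d8:-→d9:-→d10:-→d11:-→d12:-→d13:-→d14:-→d15:-→d16:-→d17:-→d18:-→d19:-→d20:-→d21:-→d22:-→d23:-→d24:-→d25:-→d26:-→d27:-→d28:-→d29:-→d30:-→d31:-→d32:H4  best=H4
  ? 110.61.1.10  path d0:H2→d1:-→d2:-→d3:-→d4:-→d5:-→d6:-→d7:-→d8:-→d9:-→d10:-→d11:-→d12:-→d13:-→d14:-→d15:-→d16:-→d17:-→d18:-→d19:-→d20:-→d21:-→d22:-  best=H2
  + 209.224.236.225/32 (H6) depth=32
  ? 209.224.236.225  path d0:H2→d1:-→d2:-→d3:-→d4:-→d5:-→d6:-→d7:-→d8:-→d9:-→d10:-→d11:-→d12:-→d13:-→d14:-→d15:-→d16:-→d17:-→d18:-→d19:-→d20:-→d21:-→d22:-→d23:-→d24:-→d25:-→d26:-→d27:-→d28:-→d29:-→d30:-→d31:-→d32:H6  best=H6
  + 110.61.0.0/20 (H5) depth=20
  del 110.61.3.10/32 (clear depth 32)
  del 209.224.236.225/32 (clear depth 32)
  + 209.224.236.0/24 (H3) depth=24
  ? 110.61.0.0  path d0:H2→d1:-→d2:-→d3:-→d4:-→d5:-→d6:-→d7:-→d8:-→d9:-→d10:-→d11:-→d12:-→d13:-→d14:-→d15:-→d16:-→d17:-→d18:-→d19:-→d20:H5→d21:-→d22:-  best=H5
  del 209.224.236.0/24 (clear depth 24)
  ? 110.61.0.29  path d0:H2→d1:-→d2:-→d3:-→d4:-→d5:-→d6:-→d7:-→d8:-→d9:-→d10:-→d11:-→d12:-→d13:-→d14:-→d15:-→d16:-→d17:-→d18:-→d19:-→d20:H5→d21:-→d22:-  best=H5
  ? 110.61.0.118  path d0:H2→d1:-→d2:-→d3:-→d4:-→d5:-→d6:-→d7:-→d8:-→d9:-→d10:-→d11:-→d12:-→d13:-→d14:-→d15:-→d16:-→d17:-→d18:-→d19:-→d20:H5→d21:-→d22:-  best=H5
  ? 110.61.0.0  path d0:H2→d1:-→d2:-→d3:-→d4:-→d5:-→d6:-→d7:-→d8:-→d9:-→d10:-→d11:-→d12:-→d13:-→d14:-→d15:-→d16:-→d17:-→d18:-→d19:-→d20:H5→d21:-→d22:-  best=H5
  + 209.224.0.0/16 (H0) depth=16

== LOOKUPS ==
["H2","H4","H2","H4","H2","H6","H5","H5","H5","H5"]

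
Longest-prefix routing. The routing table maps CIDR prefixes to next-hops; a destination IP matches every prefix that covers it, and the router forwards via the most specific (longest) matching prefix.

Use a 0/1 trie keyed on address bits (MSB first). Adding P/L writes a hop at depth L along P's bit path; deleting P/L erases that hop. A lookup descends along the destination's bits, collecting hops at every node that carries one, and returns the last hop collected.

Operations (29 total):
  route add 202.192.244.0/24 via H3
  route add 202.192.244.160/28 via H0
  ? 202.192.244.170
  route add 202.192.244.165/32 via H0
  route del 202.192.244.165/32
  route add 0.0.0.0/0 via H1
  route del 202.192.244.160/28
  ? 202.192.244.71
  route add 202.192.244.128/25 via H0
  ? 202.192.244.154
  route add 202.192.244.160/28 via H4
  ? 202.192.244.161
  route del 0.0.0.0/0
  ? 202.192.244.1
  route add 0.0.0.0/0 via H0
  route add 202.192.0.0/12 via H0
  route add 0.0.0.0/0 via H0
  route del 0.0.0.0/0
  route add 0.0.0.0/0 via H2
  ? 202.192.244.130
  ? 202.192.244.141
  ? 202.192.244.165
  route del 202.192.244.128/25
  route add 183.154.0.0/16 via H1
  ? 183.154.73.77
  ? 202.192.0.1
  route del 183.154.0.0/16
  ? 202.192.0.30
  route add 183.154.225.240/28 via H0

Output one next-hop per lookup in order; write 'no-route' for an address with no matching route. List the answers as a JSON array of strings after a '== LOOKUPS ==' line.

Process each operation:
  add 202.192.244.0/24 -> H3 at depth 24
  add 202.192.244.160/28 -> H0 at depth 28
  lookup 202.192.244.170: bits 1100101011000000111101001010 walk d0:-→d1:-→d2:-→d3:-→d4:-→d5:-→d6:-→d7:-→d8:-→d9:-→d10:-→d11:-→d12:-→d13:-→d14:-→d15:-→d16:-→d17:-→d18:-→d19:-→d20:-→d21:-→d22:-→d23:-→d24:H3→d25:-→d26:-→d27:-→d28:H0 -> H0
  add 202.192.244.165/32 -> H0 at depth 32
  del 202.192.244.165/32 (clear depth 32)
  add 0.0.0.0/0 -> H1 at depth 0
  del 202.192.244.160/28 (clear depth 28)
  lookup 202.192.244.71: bits 110010101100000011110100 walk d0:H1→d1:-→d2:-→d3:-→d4:-→d5:-→d6:-→d7:-→d8:-→d9:-→d10:-→d11:-→d12:-→d13:-→d14:-→d15:-→d16:-→d17:-→d18:-→d19:-→d20:-→d21:-→d22:-→d23:-→d24:H3 -> H3
  add 202.192.244.128/25 -> H0 at depth 25
  lookup 202.192.244.154: bits 11001010110000001111010010 walk d0:H1→d1:-→d2:-→d3:-→d4:-→d5:-→d6:-→d7:-→d8:-→d9:-→d10:-→d11:-→d12:-→d13:-→d14:-→d15:-→d16:-→d17:-→d18:-→d19:-→d20:-→d21:-→d22:-→d23:-→d24:H3→d25:H0→d26:- -> H0
  add 202.192.244.160/28 -> H4 at depth 28
  lookup 202.192.244.161: bits 11001010110000001111010010100 walk d0:H1→d1:-→d2:-→d3:-→d4:-→d5:-→d6:-→d7:-→d8:-→d9:-→d10:-→d11:-→d12:-→d13:-→d14:-→d15:-→d16:-→d17:-→d18:-→d19:-→d20:-→d21:-→d22:-→d23:-→d24:H3→d25:H0→d26:-→d27:-→d28:H4→d29:- -> H4
  del 0.0.0.0/0 (clear depth 0)
  lookup 202.192.244.1: bits 110010101100000011110100 walk d0:-→d1:-→d2:-→d3:-→d4:-→d5:-→d6:-→d7:-→d8:-→d9:-→d10:-→d11:-→d12:-→d13:-→d14:-→d15:-→d16:-→d17:-→d18:-→d19:-→d20:-→d21:-→d22:-→d23:-→d24:H3 -> H3
  add 0.0.0.0/0 -> H0 at depth 0
  add 202.192.0.0/12 -> H0 at depth 12
  add 0.0.0.0/0 -> H0 at depth 0
  del 0.0.0.0/0 (clear depth 0)
  add 0.0.0.0/0 -> H2 at depth 0
  lookup 202.192.244.130: bits 11001010110000001111010010 walk d0:H2→d1:-→d2:-→d3:-→d4:-→d5:-→d6:-→d7:-→d8:-→d9:-→d10:-→d11:-→d12:H0→d13:-→d14:-→d15:-→d16:-→d17:-→d18:-→d19:-→d20:-→d21:-→d22:-→d23:-→d24:H3→d25:H0→d26:- -> H0
  lookup 202.192.244.141: bits 11001010110000001111010010 walk d0:H2→d1:-→d2:-→d3:-→d4:-→d5:-→d6:-→d7:-→d8:-→d9:-→d10:-→d11:-→d12:H0→d13:-→d14:-→d15:-→d16:-→d17:-→d18:-→d19:-→d20:-→d21:-→d22:-→d23:-→d24:H3→d25:H0→d26:- -> H0
  lookup 202.192.244.165: bits 11001010110000001111010010100101 walk d0:H2→d1:-→d2:-→d3:-→d4:-→d5:-→d6:-→d7:-→d8:-→d9:-→d10:-→d11:-→d12:H0→d13:-→d14:-→d15:-→d16:-→d17:-→d18:-→d19:-→d20:-→d21:-→d22:-→d23:-→d24:H3→d25:H0→d26:-→d27:-→d28:H4→d29:-→d30:-→d31:-→d32:- -> H4
  del 202.192.244.128/25 (clear depth 25)
  add 183.154.0.0/16 -> H1 at depth 16
  lookup 183.154.73.77: bits 1011011110011010 walk d0:H2→d1:-→d2:-→d3:-→d4:-→d5:-→d6:-→d7:-→d8:-→d9:-→d10:-→d11:-→d12:-→d13:-→d14:-→d15:-→d16:H1 -> H1
  lookup 202.192.0.1: bits 1100101011000000 walk d0:H2→d1:-→d2:-→d3:-→d4:-→d5:-→d6:-→d7:-→d8:-→d9:-→d10:-→d11:-→d12:H0→d13:-→d14:-→d15:-→d16:- -> H0
  del 183.154.0.0/16 (clear depth 16)
  lookup 202.192.0.30: bits 1100101011000000 walk d0:H2→d1:-→d2:-→d3:-→d4:-→d5:-→d6:-→d7:-→d8:-→d9:-→d10:-→d11:-→d12:H0→d13:-→d14:-→d15:-→d16:- -> H0
  add 183.154.225.240/28 -> H0 at depth 28

== LOOKUPS ==
["H0","H3","H0","H4","H3","H0","H0","H4","H1","H0","H0"]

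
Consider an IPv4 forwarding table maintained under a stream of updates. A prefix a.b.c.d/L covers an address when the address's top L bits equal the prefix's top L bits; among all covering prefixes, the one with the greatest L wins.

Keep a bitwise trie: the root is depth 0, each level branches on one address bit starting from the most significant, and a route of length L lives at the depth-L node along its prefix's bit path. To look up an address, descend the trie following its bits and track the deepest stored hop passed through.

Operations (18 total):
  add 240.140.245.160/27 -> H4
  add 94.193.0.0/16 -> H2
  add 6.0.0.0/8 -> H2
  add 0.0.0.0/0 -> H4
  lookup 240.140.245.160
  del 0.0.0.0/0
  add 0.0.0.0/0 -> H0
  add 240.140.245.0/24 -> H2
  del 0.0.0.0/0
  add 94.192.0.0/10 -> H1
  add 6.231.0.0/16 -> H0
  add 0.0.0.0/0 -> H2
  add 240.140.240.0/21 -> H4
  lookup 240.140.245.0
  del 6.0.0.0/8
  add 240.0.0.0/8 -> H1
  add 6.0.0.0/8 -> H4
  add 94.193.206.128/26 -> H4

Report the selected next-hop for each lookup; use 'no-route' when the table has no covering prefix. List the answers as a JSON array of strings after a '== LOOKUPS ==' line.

Apply in order:
  + 240.140.245.160/27 (H4) depth=27
  + 94.193.0.0/16 (H2) depth=16
  + 6.0.0.0/8 (H2) depth=8
  + 0.0.0.0/0 (H4) depth=0
  ? 240.140.245.160  path d0:H4→d1:-→d2:-→d3:-→d4:-→d5:-→d6:-→d7:-→d8:-→d9:-→d10:-→d11:-→d12:-→d13:-→d14:-→d15:-→d16:-→d17:-→d18:-→d19:-→d20:-→d21:-→d22:-→d23:-→d24:-→d25:-→d26:-→d27:H4  best=H4
  - 0.0.0.0/0 clear@0
  + 0.0.0.0/0 (H0) depth=0
  + 240.140.245.0/24 (H2) depth=24
  - 0.0.0.0/0 clear@0
  + 94.192.0.0/10 (H1) depth=10
  + 6.231.0.0/16 (H0) depth=16
  + 0.0.0.0/0 (H2) depth=0
  + 240.140.240.0/21 (H4) depth=21
  ? 240.140.245.0  path d0:H2→d1:-→d2:-→d3:-→d4:-→d5:-→d6:-→d7:-→d8:-→d9:-→d10:-→d11:-→d12:-→d13:-→d14:-→d15:-→d16:-→d17:-→d18:-→d19:-→d20:-→d21:H4→d22:-→d23:-→d24:H2  best=H2
  - 6.0.0.0/8 clear@8
  + 240.0.0.0/8 (H1) depth=8
  + 6.0.0.0/8 (H4) depth=8
  + 94.193.206.128/26 (H4) depth=26

== LOOKUPS ==
["H4","H2"]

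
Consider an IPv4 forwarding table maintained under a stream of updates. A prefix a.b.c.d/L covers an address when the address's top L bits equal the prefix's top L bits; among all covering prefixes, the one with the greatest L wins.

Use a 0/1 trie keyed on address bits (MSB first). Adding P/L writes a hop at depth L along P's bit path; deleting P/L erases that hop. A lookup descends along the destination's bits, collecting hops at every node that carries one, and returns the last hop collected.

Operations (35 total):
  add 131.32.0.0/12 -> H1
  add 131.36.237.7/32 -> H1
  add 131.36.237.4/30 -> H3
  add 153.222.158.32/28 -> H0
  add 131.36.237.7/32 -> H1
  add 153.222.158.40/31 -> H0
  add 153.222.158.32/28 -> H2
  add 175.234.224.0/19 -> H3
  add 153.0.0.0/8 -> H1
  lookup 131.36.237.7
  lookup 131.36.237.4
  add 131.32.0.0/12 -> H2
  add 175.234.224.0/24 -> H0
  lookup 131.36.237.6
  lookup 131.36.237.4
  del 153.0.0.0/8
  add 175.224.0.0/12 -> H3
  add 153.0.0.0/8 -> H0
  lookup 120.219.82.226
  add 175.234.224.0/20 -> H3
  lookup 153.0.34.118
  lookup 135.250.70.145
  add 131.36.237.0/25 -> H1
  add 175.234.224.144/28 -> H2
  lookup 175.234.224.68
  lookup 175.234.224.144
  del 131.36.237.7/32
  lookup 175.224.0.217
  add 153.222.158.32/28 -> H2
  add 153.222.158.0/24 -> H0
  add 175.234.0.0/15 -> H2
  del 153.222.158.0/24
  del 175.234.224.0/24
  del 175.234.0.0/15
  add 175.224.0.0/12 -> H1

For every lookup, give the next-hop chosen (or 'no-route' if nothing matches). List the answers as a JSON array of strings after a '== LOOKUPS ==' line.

Trace:
  add 131.32.0.0/12 -> H1 at depth 12
  add 131.36.237.7/32 -> H1 at depth 32
  add 131.36.237.4/30 -> H3 at depth 30
  add 153.222.158.32/28 -> H0 at depth 28
  add 131.36.237.7/32 -> H1 at depth 32
  add 153.222.158.40/31 -> H0 at depth 31
  add 153.222.158.32/28 -> H2 at depth 28
  add 175.234.224.0/19 -> H3 at depth 19
  add 153.0.0.0/8 -> H1 at depth 8
  Q 131.36.237.7: descend 10000011001001001110110100000111 ; hops seen [H1,H3,H1] ; pick H1
  Q 131.36.237.4: descend 100000110010010011101101000001 ; hops seen [H1,H3] ; pick H3
  add 131.32.0.0/12 -> H2 at depth 12
  add 175.234.224.0/24 -> H0 at depth 24
  Q 131.36.237.6: descend 1000001100100100111011010000011 ; hops seen [H2,H3] ; pick H3
  Q 131.36.237.4: descend 100000110010010011101101000001 ; hops seen [H2,H3] ; pick H3
  del 153.0.0.0/8 (clear depth 8)
  add 175.224.0.0/12 -> H3 at depth 12
  add 153.0.0.0/8 -> H0 at depth 8
  Q 120.219.82.226: descend ε ; hops seen [∅] ; pick no-route
  add 175.234.224.0/20 -> H3 at depth 20
  Q 153.0.34.118: descend 10011001 ; hops seen [H0] ; pick H0
  Q 135.250.70.145: descend 10000 ; hops seen [∅] ; pick no-route
  add 131.36.237.0/25 -> H1 at depth 25
  add 175.234.224.144/28 -> H2 at depth 28
  Q 175.234.224.68: descend 101011111110101011100000 ; hops seen [H3,H3,H3,H0] ; pick H0
  Q 175.234.224.144: descend 1010111111101010111000001001 ; hops seen [H3,H3,H3,H0,H2] ; pick H2
  del 131.36.237.7/32 (clear depth 32)
  Q 175.224.0.217: descend 101011111110 ; hops seen [H3] ; pick H3
  add 153.222.158.32/28 -> H2 at depth 28
  add 153.222.158.0/24 -> H0 at depth 24
  add 175.234.0.0/15 -> H2 at depth 15
  del 153.222.158.0/24 (clear depth 24)
  del 175.234.224.0/24 (clear depth 24)
  del 175.234.0.0/15 (clear depth 15)
  add 175.224.0.0/12 -> H1 at depth 12

== LOOKUPS ==
["H1","H3","H3","H3","no-route","H0","no-route","H0","H2","H3"]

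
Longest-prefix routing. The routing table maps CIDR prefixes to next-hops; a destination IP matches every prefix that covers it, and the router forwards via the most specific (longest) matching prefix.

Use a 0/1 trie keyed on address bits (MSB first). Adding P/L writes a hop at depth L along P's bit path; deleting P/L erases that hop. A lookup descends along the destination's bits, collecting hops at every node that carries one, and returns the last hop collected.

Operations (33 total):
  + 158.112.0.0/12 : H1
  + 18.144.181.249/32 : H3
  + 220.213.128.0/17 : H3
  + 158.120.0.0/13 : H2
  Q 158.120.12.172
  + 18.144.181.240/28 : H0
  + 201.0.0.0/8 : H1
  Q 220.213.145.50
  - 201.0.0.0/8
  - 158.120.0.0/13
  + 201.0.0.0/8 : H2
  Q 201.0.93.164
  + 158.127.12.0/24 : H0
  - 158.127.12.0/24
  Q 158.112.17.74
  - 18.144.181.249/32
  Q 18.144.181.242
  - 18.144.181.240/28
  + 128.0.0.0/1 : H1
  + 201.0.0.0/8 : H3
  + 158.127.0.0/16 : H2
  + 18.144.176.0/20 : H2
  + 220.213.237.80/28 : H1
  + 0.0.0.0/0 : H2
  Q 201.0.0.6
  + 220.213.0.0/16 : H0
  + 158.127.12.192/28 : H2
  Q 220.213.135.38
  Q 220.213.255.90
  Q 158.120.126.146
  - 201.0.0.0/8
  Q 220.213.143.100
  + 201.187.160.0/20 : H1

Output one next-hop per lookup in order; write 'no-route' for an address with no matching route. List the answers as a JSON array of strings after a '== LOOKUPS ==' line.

Process each operation:
  + 158.112.0.0/12 (H1) depth=12
  + 18.144.181.249/32 (H3) depth=32
  + 220.213.128.0/17 (H3) depth=17
  + 158.120.0.0/13 (H2) depth=13
  Q 158.120.12.172: descend 1001111001111 ; hops seen [H1,H2] ; pick H2
  + 18.144.181.240/28 (H0) depth=28
  + 201.0.0.0/8 (H1) depth=8
  Q 220.213.145.50: descend 11011100110101011 ; hops seen [H3] ; pick H3
  - 201.0.0.0/8 clear@8
  - 158.120.0.0/13 clear@13
  + 201.0.0.0/8 (H2) depth=8
  Q 201.0.93.164: descend 11001001 ; hops seen [H2] ; pick H2
  + 158.127.12.0/24 (H0) depth=24
  - 158.127.12.0/24 clear@24
  Q 158.112.17.74: descend 100111100111 ; hops seen [H1] ; pick H1
  - 18.144.181.249/32 clear@32
  Q 18.144.181.242: descend 0001001010010000101101011111 ; hops seen [H0] ; pick H0
  - 18.144.181.240/28 clear@28
  + 128.0.0.0/1 (H1) depth=1
  + 201.0.0.0/8 (H3) depth=8
  + 158.127.0.0/16 (H2) depth=16
  + 18.144.176.0/20 (H2) depth=20
  + 220.213.237.80/28 (H1) depth=28
  + 0.0.0.0/0 (H2) depth=0
  Q 201.0.0.6: descend 11001001 ; hops seen [H2,H1,H3] ; pick H3
  + 220.213.0.0/16 (H0) depth=16
  + 158.127.12.192/28 (H2) depth=28
  Q 220.213.135.38: descend 11011100110101011 ; hops seen [H2,H1,H0,H3] ; pick H3
  Q 220.213.255.90: descend 1101110011010101111 ; hops seen [H2,H1,H0,H3] ; pick H3
  Q 158.120.126.146: descend 1001111001111 ; hops seen [H2,H1,H1] ; pick H1
  - 201.0.0.0/8 clear@8
  Q 220.213.143.100: descend 11011100110101011 ; hops seen [H2,H1,H0,H3] ; pick H3
  + 201.187.160.0/20 (H1) depth=20

== LOOKUPS ==
["H2","H3","H2","H1","H0","H3","H3","H3","H1","H3"]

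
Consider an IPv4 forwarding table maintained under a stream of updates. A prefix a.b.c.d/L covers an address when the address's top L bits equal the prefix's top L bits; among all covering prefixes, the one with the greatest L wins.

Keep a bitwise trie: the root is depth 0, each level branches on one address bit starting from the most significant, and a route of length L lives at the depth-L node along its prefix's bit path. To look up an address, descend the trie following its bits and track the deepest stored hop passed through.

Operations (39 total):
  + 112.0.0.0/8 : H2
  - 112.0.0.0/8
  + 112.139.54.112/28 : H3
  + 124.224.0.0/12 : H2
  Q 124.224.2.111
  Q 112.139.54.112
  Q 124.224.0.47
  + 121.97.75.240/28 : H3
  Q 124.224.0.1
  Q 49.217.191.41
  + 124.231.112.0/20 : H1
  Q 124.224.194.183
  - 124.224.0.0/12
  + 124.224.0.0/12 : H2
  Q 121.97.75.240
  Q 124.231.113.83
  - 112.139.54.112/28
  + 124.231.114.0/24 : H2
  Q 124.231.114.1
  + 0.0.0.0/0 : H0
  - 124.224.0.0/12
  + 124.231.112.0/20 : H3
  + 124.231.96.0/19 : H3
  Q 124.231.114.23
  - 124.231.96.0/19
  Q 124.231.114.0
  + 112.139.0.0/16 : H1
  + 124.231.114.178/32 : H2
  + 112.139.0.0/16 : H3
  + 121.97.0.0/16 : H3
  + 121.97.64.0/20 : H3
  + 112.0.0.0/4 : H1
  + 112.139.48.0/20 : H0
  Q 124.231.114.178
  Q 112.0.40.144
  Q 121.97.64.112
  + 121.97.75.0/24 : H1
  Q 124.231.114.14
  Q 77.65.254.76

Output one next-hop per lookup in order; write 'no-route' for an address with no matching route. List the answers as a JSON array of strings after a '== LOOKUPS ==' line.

Process each operation:
  add 112.0.0.0/8 -> H2 at depth 8
  del 112.0.0.0/8 (clear depth 8)
  add 112.139.54.112/28 -> H3 at depth 28
  add 124.224.0.0/12 -> H2 at depth 12
  Q 124.224.2.111: descend 011111001110 ; hops seen [H2] ; pick H2
  Q 112.139.54.112: descend 0111000010001011001101100111 ; hops seen [H3] ; pick H3
  Q 124.224.0.47: descend 011111001110 ; hops seen [H2] ; pick H2
  add 121.97.75.240/28 -> H3 at depth 28
  Q 124.224.0.1: descend 011111001110 ; hops seen [H2] ; pick H2
  Q 49.217.191.41: descend 0 ; hops seen [∅] ; pick no-route
  add 124.231.112.0/20 -> H1 at depth 20
  Q 124.224.194.183: descend 0111110011100 ; hops seen [H2] ; pick H2
  del 124.224.0.0/12 (clear depth 12)
  add 124.224.0.0/12 -> H2 at depth 12
  Q 121.97.75.240: descend 0111100101100001010010111111 ; hops seen [H3] ; pick H3
  Q 124.231.113.83: descend 01111100111001110111 ; hops seen [H2,H1] ; pick H1
  del 112.139.54.112/28 (clear depth 28)
  add 124.231.114.0/24 -> H2 at depth 24
  Q 124.231.114.1: descend 011111001110011101110010 ; hops seen [H2,H1,H2] ; pick H2
  add 0.0.0.0/0 -> H0 at depth 0
  del 124.224.0.0/12 (clear depth 12)
  add 124.231.112.0/20 -> H3 at depth 20
  add 124.231.96.0/19 -> H3 at depth 19
  Q 124.231.114.23: descend 011111001110011101110010 ; hops seen [H0,H3,H3,H2] ; pick H2
  del 124.231.96.0/19 (clear depth 19)
  Q 124.231.114.0: descend 011111001110011101110010 ; hops seen [H0,H3,H2] ; pick H2
  add 112.139.0.0/16 -> H1 at depth 16
  add 124.231.114.178/32 -> H2 at depth 32
  add 112.139.0.0/16 -> H3 at depth 16
  add 121.97.0.0/16 -> H3 at depth 16
  add 121.97.64.0/20 -> H3 at depth 20
  add 112.0.0.0/4 -> H1 at depth 4
  add 112.139.48.0/20 -> H0 at depth 20
  Q 124.231.114.178: descend 01111100111001110111001010110010 ; hops seen [H0,H1,H3,H2,H2] ; pick H2
  Q 112.0.40.144: descend 01110000 ; hops seen [H0,H1] ; pick H1
  Q 121.97.64.112: descend 01111001011000010100 ; hops seen [H0,H1,H3,H3] ; pick H3
  add 121.97.75.0/24 -> H1 at depth 24
  Q 124.231.114.14: descend 011111001110011101110010 ; hops seen [H0,H1,H3,H2] ; pick H2
  Q 77.65.254.76: descend 01 ; hops seen [H0] ; pick H0

== LOOKUPS ==
["H2","H3","H2","H2","no-route","H2","H3","H1","H2","H2","H2","H2","H1","H3","H2","H0"]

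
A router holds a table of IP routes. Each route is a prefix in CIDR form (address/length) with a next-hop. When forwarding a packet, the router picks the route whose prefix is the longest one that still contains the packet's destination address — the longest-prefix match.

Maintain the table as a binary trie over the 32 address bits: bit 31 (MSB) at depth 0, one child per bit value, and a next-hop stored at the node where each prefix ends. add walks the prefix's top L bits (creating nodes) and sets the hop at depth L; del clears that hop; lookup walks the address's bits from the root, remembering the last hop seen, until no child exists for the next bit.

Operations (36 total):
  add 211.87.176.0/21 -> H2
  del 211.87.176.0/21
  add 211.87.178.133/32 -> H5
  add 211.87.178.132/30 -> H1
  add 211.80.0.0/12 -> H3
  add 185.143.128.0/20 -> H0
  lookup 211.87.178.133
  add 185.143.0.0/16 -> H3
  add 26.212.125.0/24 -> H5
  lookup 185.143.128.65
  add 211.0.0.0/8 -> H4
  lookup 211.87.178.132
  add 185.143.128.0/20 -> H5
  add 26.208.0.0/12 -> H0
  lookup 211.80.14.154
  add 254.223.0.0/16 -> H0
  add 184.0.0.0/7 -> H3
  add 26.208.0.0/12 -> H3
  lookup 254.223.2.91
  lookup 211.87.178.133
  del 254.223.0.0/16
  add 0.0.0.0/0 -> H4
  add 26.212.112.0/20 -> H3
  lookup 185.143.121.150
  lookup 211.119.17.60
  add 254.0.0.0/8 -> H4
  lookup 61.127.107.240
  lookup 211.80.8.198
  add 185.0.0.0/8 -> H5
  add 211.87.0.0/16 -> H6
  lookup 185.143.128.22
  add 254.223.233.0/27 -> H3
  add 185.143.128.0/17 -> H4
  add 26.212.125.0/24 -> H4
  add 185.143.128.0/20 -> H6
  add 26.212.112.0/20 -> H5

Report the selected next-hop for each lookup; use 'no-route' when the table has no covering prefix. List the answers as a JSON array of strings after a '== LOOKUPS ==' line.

Trace:
  + 211.87.176.0/21 (H2) depth=21
  - 211.87.176.0/21 clear@21
  + 211.87.178.133/32 (H5) depth=32
  + 211.87.178.132/30 (H1) depth=30
  + 211.80.0.0/12 (H3) depth=12
  + 185.143.128.0/20 (H0) depth=20
  Q 211.87.178.133: descend 11010011010101111011001010000101 ; hops seen [H3,H1,H5] ; pick H5
  + 185.143.0.0/16 (H3) depth=16
  + 26.212.125.0/24 (H5) depth=24
  Q 185.143.128.65: descend 10111001100011111000 ; hops seen [H3,H0] ; pick H0
  + 211.0.0.0/8 (H4) depth=8
  Q 211.87.178.132: descend 1101001101010111101100101000010 ; hops seen [H4,H3,H1] ; pick H1
  + 185.143.128.0/20 (H5) depth=20
  + 26.208.0.0/12 (H0) depth=12
  Q 211.80.14.154: descend 1101001101010 ; hops seen [H4,H3] ; pick H3
  + 254.223.0.0/16 (H0) depth=16
  + 184.0.0.0/7 (H3) depth=7
  + 26.208.0.0/12 (H3) depth=12
  Q 254.223.2.91: descend 1111111011011111 ; hops seen [H0] ; pick H0
  Q 211.87.178.133: descend 11010011010101111011001010000101 ; hops seen [H4,H3,H1,H5] ; pick H5
  - 254.223.0.0/16 clear@16
  + 0.0.0.0/0 (H4) depth=0
  + 26.212.112.0/20 (H3) depth=20
  Q 185.143.121.150: descend 1011100110001111 ; hops seen [H4,H3,H3] ; pick H3
  Q 211.119.17.60: descend 1101001101 ; hops seen [H4,H4] ; pick H4
  + 254.0.0.0/8 (H4) depth=8
  Q 61.127.107.240: descend 00 ; hops seen [H4] ; pick H4
  Q 211.80.8.198: descend 1101001101010 ; hops seen [H4,H4,H3] ; pick H3
  + 185.0.0.0/8 (H5) depth=8
  + 211.87.0.0/16 (H6) depth=16
  Q 185.143.128.22: descend 10111001100011111000 ; hops seen [H4,H3,H5,H3,H5] ; pick H5
  + 254.223.233.0/27 (H3) depth=27
  + 185.143.128.0/17 (H4) depth=17
  + 26.212.125.0/24 (H4) depth=24
  + 185.143.128.0/20 (H6) depth=20
  + 26.212.112.0/20 (H5) depth=20

== LOOKUPS ==
["H5","H0","H1","H3","H0","H5","H3","H4","H4","H3","H5"]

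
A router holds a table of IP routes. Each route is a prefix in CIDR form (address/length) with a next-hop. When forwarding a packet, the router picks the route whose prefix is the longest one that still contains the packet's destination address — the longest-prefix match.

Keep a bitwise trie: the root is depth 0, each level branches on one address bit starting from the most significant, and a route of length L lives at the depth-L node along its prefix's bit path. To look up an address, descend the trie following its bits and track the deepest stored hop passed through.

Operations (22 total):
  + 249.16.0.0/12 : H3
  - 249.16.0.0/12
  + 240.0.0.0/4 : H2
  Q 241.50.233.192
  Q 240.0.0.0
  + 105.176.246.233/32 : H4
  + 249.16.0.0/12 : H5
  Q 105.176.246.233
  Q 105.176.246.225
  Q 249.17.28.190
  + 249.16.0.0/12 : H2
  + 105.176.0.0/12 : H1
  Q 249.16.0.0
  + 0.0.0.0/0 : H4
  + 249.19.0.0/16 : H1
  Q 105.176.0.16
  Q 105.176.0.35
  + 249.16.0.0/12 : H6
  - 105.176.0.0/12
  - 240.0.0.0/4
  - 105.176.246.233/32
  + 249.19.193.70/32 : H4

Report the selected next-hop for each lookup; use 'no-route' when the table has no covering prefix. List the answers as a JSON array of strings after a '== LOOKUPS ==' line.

Apply in order:
  add 249.16.0.0/12 -> H3 at depth 12
  del 249.16.0.0/12 (clear depth 12)
  add 240.0.0.0/4 -> H2 at depth 4
  lookup 241.50.233.192: bits 1111 walk d0:-→d1:-→d2:-→d3:-→d4:H2 -> H2
  lookup 240.0.0.0: bits 1111 walk d0:-→d1:-→d2:-→d3:-→d4:H2 -> H2
  add 105.176.246.233/32 -> H4 at depth 32
  add 249.16.0.0/12 -> H5 at depth 12
  lookup 105.176.246.233: bits 01101001101100001111011011101001 walk d0:-→d1:-→d2:-→d3:-→d4:-→d5:-→d6:-→d7:-→d8:-→d9:-→d10:-→d11:-→d12:-→d13:-→d14:-→d15:-→d16:-→d17:-→d18:-→d19:-→d20:-→d21:-→d22:-→d23:-→d24:-→d25:-→d26:-→d27:-→d28:-→d29:-→d30:-→d31:-→d32:H4 -> H4
  lookup 105.176.246.225: bits 0110100110110000111101101110 walk d0:-→d1:-→d2:-→d3:-→d4:-→d5:-→d6:-→d7:-→d8:-→d9:-→d10:-→d11:-→d12:-→d13:-→d14:-→d15:-→d16:-→d17:-→d18:-→d19:-→d20:-→d21:-→d22:-→d23:-→d24:-→d25:-→d26:-→d27:-→d28:- -> no-route
  lookup 249.17.28.190: bits 111110010001 walk d0:-→d1:-→d2:-→d3:-→d4:H2→d5:-→d6:-→d7:-→d8:-→d9:-→d10:-→d11:-→d12:H5 -> H5
  add 249.16.0.0/12 -> H2 at depth 12
  add 105.176.0.0/12 -> H1 at depth 12
  lookup 249.16.0.0: bits 111110010001 walk d0:-→d1:-→d2:-→d3:-→d4:H2→d5:-→d6:-→d7:-→d8:-→d9:-→d10:-→d11:-→d12:H2 -> H2
  add 0.0.0.0/0 -> H4 at depth 0
  add 249.19.0.0/16 -> H1 at depth 16
  lookup 105.176.0.16: bits 0110100110110000 walk d0:H4→d1:-→d2:-→d3:-→d4:-→d5:-→d6:-→d7:-→d8:-→d9:-→d10:-→d11:-→d12:H1→d13:-→d14:-→d15:-→d16:- -> H1
  lookup 105.176.0.35: bits 0110100110110000 walk d0:H4→d1:-→d2:-→d3:-→d4:-→d5:-→d6:-→d7:-→d8:-→d9:-→d10:-→d11:-→d12:H1→d13:-→d14:-→d15:-→d16:- -> H1
  add 249.16.0.0/12 -> H6 at depth 12
  del 105.176.0.0/12 (clear depth 12)
  del 240.0.0.0/4 (clear depth 4)
  del 105.176.246.233/32 (clear depth 32)
  add 249.19.193.70/32 -> H4 at depth 32

== LOOKUPS ==
["H2","H2","H4","no-route","H5","H2","H1","H1"]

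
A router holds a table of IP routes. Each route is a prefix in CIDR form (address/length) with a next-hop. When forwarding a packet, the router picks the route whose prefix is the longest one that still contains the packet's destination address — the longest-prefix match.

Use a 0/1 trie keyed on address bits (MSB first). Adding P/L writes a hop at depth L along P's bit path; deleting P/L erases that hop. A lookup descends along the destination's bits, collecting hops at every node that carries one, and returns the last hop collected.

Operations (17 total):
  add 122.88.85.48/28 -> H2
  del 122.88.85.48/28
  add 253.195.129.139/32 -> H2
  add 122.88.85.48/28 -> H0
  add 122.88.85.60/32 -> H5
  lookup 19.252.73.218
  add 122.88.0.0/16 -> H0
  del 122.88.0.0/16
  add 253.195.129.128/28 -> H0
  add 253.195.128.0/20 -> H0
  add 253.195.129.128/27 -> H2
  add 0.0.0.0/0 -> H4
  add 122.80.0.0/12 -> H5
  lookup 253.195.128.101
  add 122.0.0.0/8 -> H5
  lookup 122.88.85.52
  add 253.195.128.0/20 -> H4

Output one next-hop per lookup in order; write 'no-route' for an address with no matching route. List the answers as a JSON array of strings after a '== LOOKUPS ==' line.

Trace:
  add 122.88.85.48/28 -> H2 at depth 28
  del 122.88.85.48/28 (clear depth 28)
  add 253.195.129.139/32 -> H2 at depth 32
  add 122.88.85.48/28 -> H0 at depth 28
  add 122.88.85.60/32 -> H5 at depth 32
  Q 19.252.73.218: descend 0 ; hops seen [∅] ; pick no-route
  add 122.88.0.0/16 -> H0 at depth 16
  del 122.88.0.0/16 (clear depth 16)
  add 253.195.129.128/28 -> H0 at depth 28
  add 253.195.128.0/20 -> H0 at depth 20
  add 253.195.129.128/27 -> H2 at depth 27
  add 0.0.0.0/0 -> H4 at depth 0
  add 122.80.0.0/12 -> H5 at depth 12
  Q 253.195.128.101: descend 11111101110000111000000 ; hops seen [H4,H0] ; pick H0
  add 122.0.0.0/8 -> H5 at depth 8
  Q 122.88.85.52: descend 0111101001011000010101010011 ; hops seen [H4,H5,H5,H0] ; pick H0
  add 253.195.128.0/20 -> H4 at depth 20

== LOOKUPS ==
["no-route","H0","H0"]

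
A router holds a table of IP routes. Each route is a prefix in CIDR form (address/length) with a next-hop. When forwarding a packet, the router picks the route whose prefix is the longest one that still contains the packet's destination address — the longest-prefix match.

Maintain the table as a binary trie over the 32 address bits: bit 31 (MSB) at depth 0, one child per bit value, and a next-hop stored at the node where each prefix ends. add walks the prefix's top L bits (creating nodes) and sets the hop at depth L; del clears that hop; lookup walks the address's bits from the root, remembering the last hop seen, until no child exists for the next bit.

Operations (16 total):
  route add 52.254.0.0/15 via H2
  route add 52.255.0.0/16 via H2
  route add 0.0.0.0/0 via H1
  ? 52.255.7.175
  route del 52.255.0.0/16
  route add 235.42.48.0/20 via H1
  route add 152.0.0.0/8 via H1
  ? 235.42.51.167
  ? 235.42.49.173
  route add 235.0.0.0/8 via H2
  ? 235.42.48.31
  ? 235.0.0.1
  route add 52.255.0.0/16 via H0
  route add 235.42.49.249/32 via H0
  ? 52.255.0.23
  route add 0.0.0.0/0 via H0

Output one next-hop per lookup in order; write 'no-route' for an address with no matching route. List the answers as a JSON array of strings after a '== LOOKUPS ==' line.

Process each operation:
  + 52.254.0.0/15 (H2) depth=15
  + 52.255.0.0/16 (H2) depth=16
  + 0.0.0.0/0 (H1) depth=0
  lookup 52.255.7.175: bits 0011010011111111 walk d0:H1→d1:-→d2:-→d3:-→d4:-→d5:-→d6:-→d7:-→d8:-→d9:-→d10:-→d11:-→d12:-→d13:-→d14:-→d15:H2→d16:H2 -> H2
  del 52.255.0.0/16 (clear depth 16)
  + 235.42.48.0/20 (H1) depth=20
  + 152.0.0.0/8 (H1) depth=8
  lookup 235.42.51.167: bits 11101011001010100011 walk d0:H1→d1:-→d2:-→d3:-→d4:-→d5:-→d6:-→d7:-→d8:-→d9:-→d10:-→d11:-→d12:-→d13:-→d14:-→d15:-→d16:-→d17:-→d18:-→d19:-→d20:H1 -> H1
  lookup 235.42.49.173: bits 11101011001010100011 walk d0:H1→d1:-→d2:-→d3:-→d4:-→d5:-→d6:-→d7:-→d8:-→d9:-→d10:-→d11:-→d12:-→d13:-→d14:-→d15:-→d16:-→d17:-→d18:-→d19:-→d20:H1 -> H1
  + 235.0.0.0/8 (H2) depth=8
  lookup 235.42.48.31: bits 11101011001010100011 walk d0:H1→d1:-→d2:-→d3:-→d4:-→d5:-→d6:-→d7:-→d8:H2→d9:-→d10:-→d11:-→d12:-→d13:-→d14:-→d15:-→d16:-→d17:-→d18:-→d19:-→d20:H1 -> H1
  lookup 235.0.0.1: bits 1110101100 walk d0:H1→d1:-→d2:-→d3:-→d4:-→d5:-→d6:-→d7:-→d8:H2→d9:-→d10:- -> H2
  + 52.255.0.0/16 (H0) depth=16
  + 235.42.49.249/32 (H0) depth=32
  lookup 52.255.0.23: bits 0011010011111111 walk d0:H1→d1:-→d2:-→d3:-→d4:-→d5:-→d6:-→d7:-→d8:-→d9:-→d10:-→d11:-→d12:-→d13:-→d14:-→d15:H2→d16:H0 -> H0
  + 0.0.0.0/0 (H0) depth=0

== LOOKUPS ==
["H2","H1","H1","H1","H2","H0"]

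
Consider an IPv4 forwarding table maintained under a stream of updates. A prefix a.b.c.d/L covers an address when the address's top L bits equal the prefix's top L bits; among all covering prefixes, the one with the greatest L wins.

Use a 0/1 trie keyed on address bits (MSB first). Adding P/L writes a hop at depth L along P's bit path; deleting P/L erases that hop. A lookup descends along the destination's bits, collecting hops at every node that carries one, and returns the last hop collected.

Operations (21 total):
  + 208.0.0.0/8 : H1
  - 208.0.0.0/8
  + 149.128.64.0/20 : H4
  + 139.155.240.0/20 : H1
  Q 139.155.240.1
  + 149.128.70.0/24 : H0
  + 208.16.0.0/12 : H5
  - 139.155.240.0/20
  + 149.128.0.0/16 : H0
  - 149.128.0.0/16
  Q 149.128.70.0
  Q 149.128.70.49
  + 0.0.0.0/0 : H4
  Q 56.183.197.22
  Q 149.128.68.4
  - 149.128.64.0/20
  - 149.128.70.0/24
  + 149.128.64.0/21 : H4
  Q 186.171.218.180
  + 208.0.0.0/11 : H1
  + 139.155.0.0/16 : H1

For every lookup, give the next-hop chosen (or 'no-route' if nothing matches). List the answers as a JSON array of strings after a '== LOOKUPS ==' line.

Apply in order:
  add 208.0.0.0/8 -> H1 at depth 8
  del 208.0.0.0/8 (clear depth 8)
  add 149.128.64.0/20 -> H4 at depth 20
  add 139.155.240.0/20 -> H1 at depth 20
  lookup 139.155.240.1: bits 10001011100110111111 walk d0:-→d1:-→d2:-→d3:-→d4:-→d5:-→d6:-→d7:-→d8:-→d9:-→d10:-→d11:-→d12:-→d13:-→d14:-→d15:-→d16:-→d17:-→d18:-→d19:-→d20:H1 -> H1
  add 149.128.70.0/24 -> H0 at depth 24
  add 208.16.0.0/12 -> H5 at depth 12
  del 139.155.240.0/20 (clear depth 20)
  add 149.128.0.0/16 -> H0 at depth 16
  del 149.128.0.0/16 (clear depth 16)
  lookup 149.128.70.0: bits 100101011000000001000110 walk d0:-→d1:-→d2:-→d3:-→d4:-→d5:-→d6:-→d7:-→d8:-→d9:-→d10:-→d11:-→d12:-→d13:-→d14:-→d15:-→d16:-→d17:-→d18:-→d19:-→d20:H4→d21:-→d22:-→d23:-→d24:H0 -> H0
  lookup 149.128.70.49: bits 100101011000000001000110 walk d0:-→d1:-→d2:-→d3:-→d4:-→d5:-→d6:-→d7:-→d8:-→d9:-→d10:-→d11:-→d12:-→d13:-→d14:-→d15:-→d16:-→d17:-→d18:-→d19:-→d20:H4→d21:-→d22:-→d23:-→d24:H0 -> H0
  add 0.0.0.0/0 -> H4 at depth 0
  lookup 56.183.197.22: bits ε walk d0:H4 -> H4
  lookup 149.128.68.4: bits 1001010110000000010001 walk d0:H4→d1:-→d2:-→d3:-→d4:-→d5:-→d6:-→d7:-→d8:-→d9:-→d10:-→d11:-→d12:-→d13:-→d14:-→d15:-→d16:-→d17:-→d18:-→d19:-→d20:H4→d21:-→d22:- -> H4
  del 149.128.64.0/20 (clear depth 20)
  del 149.128.70.0/24 (clear depth 24)
  add 149.128.64.0/21 -> H4 at depth 21
  lookup 186.171.218.180: bits 10 walk d0:H4→d1:-→d2:- -> H4
  add 208.0.0.0/11 -> H1 at depth 11
  add 139.155.0.0/16 -> H1 at depth 16

== LOOKUPS ==
["H1","H0","H0","H4","H4","H4"]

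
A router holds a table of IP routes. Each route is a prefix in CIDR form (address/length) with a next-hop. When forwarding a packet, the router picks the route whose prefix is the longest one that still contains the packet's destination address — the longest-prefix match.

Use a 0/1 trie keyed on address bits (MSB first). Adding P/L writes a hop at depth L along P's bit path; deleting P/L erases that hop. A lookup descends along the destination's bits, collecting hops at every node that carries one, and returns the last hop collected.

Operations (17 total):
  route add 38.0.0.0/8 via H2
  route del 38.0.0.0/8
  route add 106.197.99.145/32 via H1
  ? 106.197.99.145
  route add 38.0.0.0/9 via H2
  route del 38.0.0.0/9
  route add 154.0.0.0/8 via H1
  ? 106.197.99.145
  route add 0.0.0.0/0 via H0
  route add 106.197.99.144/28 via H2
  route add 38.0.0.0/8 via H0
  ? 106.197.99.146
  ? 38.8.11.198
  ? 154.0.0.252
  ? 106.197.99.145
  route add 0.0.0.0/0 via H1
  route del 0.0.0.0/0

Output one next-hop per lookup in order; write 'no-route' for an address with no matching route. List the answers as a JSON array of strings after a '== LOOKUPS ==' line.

Trace:
  add 38.0.0.0/8 -> H2 at depth 8
  - 38.0.0.0/8 clear@8
  add 106.197.99.145/32 -> H1 at depth 32
  Q 106.197.99.145: descend 01101010110001010110001110010001 ; hops seen [H1] ; pick H1
  add 38.0.0.0/9 -> H2 at depth 9
  - 38.0.0.0/9 clear@9
  add 154.0.0.0/8 -> H1 at depth 8
  Q 106.197.99.145: descend 01101010110001010110001110010001 ; hops seen [H1] ; pick H1
  add 0.0.0.0/0 -> H0 at depth 0
  add 106.197.99.144/28 -> H2 at depth 28
  add 38.0.0.0/8 -> H0 at depth 8
  Q 106.197.99.146: descend 011010101100010101100011100100 ; hops seen [H0,H2] ; pick H2
  Q 38.8.11.198: descend 001001100 ; hops seen [H0,H0] ; pick H0
  Q 154.0.0.252: descend 10011010 ; hops seen [H0,H1] ; pick H1
  Q 106.197.99.145: descend 01101010110001010110001110010001 ; hops seen [H0,H2,H1] ; pick H1
  add 0.0.0.0/0 -> H1 at depth 0
  - 0.0.0.0/0 clear@0

== LOOKUPS ==
["H1","H1","H2","H0","H1","H1"]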